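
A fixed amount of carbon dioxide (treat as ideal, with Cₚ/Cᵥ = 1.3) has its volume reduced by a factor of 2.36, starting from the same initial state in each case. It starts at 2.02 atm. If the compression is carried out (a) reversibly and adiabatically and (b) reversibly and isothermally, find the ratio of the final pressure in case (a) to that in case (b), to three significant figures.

Isothermal: P_b = P₁(V₁/V₂) = 2.02×2.36.
Adiabatic: P_a = P₁(V₁/V₂)^γ = 2.02×2.36^(1.3).
P_a/P_b = (V₁/V₂)^(γ−1) = 2.36^(0.3) = 1.294.

P_adiabatic / P_isothermal ≈ 1.29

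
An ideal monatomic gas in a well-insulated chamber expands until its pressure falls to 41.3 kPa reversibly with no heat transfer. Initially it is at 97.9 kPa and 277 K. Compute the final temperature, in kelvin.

T₂ ≈ 196 K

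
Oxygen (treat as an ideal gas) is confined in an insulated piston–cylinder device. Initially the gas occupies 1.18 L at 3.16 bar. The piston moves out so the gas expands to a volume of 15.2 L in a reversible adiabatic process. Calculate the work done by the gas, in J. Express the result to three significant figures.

W ≈ 597 J

γ = 7/5 for a diatomic ideal gas.
P₂ = P₁(V₁/V₂)^γ = 3.16×(1.18/15.2)^(7/5) = 0.08826 bar.
For a reversible adiabat, W_by_gas = (P₁V₁ − P₂V₂)/(γ−1).
W_by = (316000×0.00118 − 8826×0.0152) / (2/5) = 596.8 J.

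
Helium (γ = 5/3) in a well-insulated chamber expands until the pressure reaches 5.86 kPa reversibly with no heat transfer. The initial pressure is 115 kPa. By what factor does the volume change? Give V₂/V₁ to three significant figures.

V₂/V₁ ≈ 5.97

From PV^γ = const, V₂/V₁ = (P₁/P₂)^(1/γ).
V₂/V₁ = (115/5.86)^(3/5) = 5.966.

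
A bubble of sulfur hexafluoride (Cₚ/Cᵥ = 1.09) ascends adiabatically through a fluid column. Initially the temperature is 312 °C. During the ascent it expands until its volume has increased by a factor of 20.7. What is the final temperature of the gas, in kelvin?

T₂ ≈ 445 K

Adiabatic: T₁V₁^(γ−1) = T₂V₂^(γ−1) ⇒ T₂ = T₁ (V₁/V₂)^(γ−1).
T₁ = 312 °C = 585.1 K.
T₂ = 585.1 × (1/20.7)^(0.09) = 445.5 K.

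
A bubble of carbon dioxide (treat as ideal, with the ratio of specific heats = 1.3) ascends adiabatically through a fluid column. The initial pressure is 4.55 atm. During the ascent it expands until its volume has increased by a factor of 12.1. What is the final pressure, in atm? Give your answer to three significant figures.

P₂ ≈ 0.178 atm

Since PV^γ is constant along a reversible adiabat, P₂ = P₁ (V₁/V₂)^γ.
P₂ = 4.55 × (1/12.1)^(1.3) = 0.178 atm.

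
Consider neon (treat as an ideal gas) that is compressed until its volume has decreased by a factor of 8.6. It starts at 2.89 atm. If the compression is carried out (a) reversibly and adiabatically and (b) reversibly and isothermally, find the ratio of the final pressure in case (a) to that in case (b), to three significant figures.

P_adiabatic / P_isothermal ≈ 4.20

For a monatomic ideal gas γ = 5/3.
Isothermal: P_b = P₁(V₁/V₂) = 2.89×8.6.
Adiabatic: P_a = P₁(V₁/V₂)^γ = 2.89×8.6^(5/3).
P_a/P_b = (V₁/V₂)^(γ−1) = 8.6^(2/3) = 4.198.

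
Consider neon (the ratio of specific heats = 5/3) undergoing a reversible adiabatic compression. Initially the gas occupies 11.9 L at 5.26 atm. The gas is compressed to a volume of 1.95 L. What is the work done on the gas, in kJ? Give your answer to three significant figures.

W ≈ 22.3 kJ

P₂ = P₁(V₁/V₂)^γ = 5.26×(11.9/1.95)^(5/3) = 107.2 atm.
For a reversible adiabat, W_by_gas = (P₁V₁ − P₂V₂)/(γ−1).
W_by = (533000×0.0119 − 1.086×10^7×0.00195) / (2/3) = -22260 J.
W_on_gas = −W_by = 22260 J.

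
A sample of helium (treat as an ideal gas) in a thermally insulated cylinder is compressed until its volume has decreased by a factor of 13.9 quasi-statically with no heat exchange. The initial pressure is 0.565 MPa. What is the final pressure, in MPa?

P₂ ≈ 45.4 MPa

Since PV^γ is constant along a reversible adiabat, P₂ = P₁ (V₁/V₂)^γ.
For a monatomic ideal gas γ = 5/3.
P₂ = 0.565 × 13.9^(5/3) = 45.4 MPa.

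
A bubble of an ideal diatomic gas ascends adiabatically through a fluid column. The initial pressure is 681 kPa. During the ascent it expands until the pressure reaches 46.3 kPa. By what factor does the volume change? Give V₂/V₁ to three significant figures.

From PV^γ = const, V₂/V₁ = (P₁/P₂)^(1/γ).
For a diatomic ideal gas γ = 7/5.
V₂/V₁ = (681/46.3)^(5/7) = 6.823.

V₂/V₁ ≈ 6.82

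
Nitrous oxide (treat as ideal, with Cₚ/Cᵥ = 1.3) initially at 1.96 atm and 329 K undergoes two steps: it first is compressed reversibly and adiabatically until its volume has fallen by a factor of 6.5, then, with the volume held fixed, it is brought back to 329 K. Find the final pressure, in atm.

P₃ ≈ 12.7 atm

Adiabatic step (PV^γ = const): P₂ = 1.96×6.5^(1.3) = 22.34 atm; T₂ = 329×6.5^(0.3) = 576.9 K.
Isochoric: P₃ = P₂(T₃/T₂) = 22.34 × (329/576.9) = 12.74 atm.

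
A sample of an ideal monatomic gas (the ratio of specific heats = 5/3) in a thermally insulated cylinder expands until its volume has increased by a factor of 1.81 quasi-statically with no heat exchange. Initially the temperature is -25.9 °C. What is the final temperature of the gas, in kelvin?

T₂ ≈ 166 K

Adiabatic: T₁V₁^(γ−1) = T₂V₂^(γ−1) ⇒ T₂ = T₁ (V₁/V₂)^(γ−1).
T₁ = -25.9 °C = 247.2 K.
T₂ = 247.2 × (1/1.81)^(2/3) = 166.5 K.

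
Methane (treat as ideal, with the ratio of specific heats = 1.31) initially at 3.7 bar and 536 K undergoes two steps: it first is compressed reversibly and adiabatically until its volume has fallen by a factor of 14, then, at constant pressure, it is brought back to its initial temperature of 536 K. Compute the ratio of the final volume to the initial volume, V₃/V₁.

Adiabatic step: V₂/V₁ = 0.07143; T₂ = T₁·14^(0.31) = 1215 K.
Isobaric step: V₃/V₂ = T₃/T₂ = 536/1215.
V₃/V₁ = (V₂/V₁)(V₃/V₂) = 0.07143 × (536/1215) = 0.03152.

V₃/V₁ ≈ 0.0315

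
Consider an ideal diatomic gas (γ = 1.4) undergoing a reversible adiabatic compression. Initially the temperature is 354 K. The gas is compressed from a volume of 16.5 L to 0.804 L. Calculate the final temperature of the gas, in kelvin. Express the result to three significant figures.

For a reversible adiabat TV^(γ−1) is constant, so T₂ = T₁ (V₁/V₂)^(γ−1).
T₂ = 354 × (16.5/0.804)^(0.4) = 1185 K.

T₂ ≈ 1190 K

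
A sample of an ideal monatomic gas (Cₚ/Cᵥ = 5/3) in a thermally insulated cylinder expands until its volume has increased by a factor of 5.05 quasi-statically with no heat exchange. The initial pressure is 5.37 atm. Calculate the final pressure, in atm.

Adiabatic: P₁V₁^γ = P₂V₂^γ ⇒ P₂ = P₁ (V₁/V₂)^γ.
P₂ = 5.37 × (1/5.05)^(5/3) = 0.3613 atm.

P₂ ≈ 0.361 atm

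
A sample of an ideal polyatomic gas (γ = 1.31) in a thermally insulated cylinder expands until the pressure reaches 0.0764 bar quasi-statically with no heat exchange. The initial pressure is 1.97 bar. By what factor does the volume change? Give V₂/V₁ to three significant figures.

From PV^γ = const, V₂/V₁ = (P₁/P₂)^(1/γ).
V₂/V₁ = (1.97/0.0764)^(0.763) = 11.95.

V₂/V₁ ≈ 12.0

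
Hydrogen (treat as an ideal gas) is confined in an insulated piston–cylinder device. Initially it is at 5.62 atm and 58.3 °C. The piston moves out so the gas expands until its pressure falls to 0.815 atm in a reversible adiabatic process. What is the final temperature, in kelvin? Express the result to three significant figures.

T₂ ≈ 191 K

Along an adiabat T P^((1−γ)/γ) is constant, so T₂ = T₁ (P₂/P₁)^((γ−1)/γ).
For a diatomic ideal gas γ = 7/5, so (γ−1)/γ = 2/7.
T₁ = 58.3 °C = 331.4 K.
T₂ = 331.4 × (0.815/5.62)^(2/7) = 190.9 K.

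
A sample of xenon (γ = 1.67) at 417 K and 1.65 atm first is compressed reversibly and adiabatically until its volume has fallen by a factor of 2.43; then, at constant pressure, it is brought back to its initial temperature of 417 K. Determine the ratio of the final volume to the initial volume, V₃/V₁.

V₃/V₁ ≈ 0.227

Adiabatic step: V₂/V₁ = 0.4115; T₂ = T₁·2.43^(0.67) = 755.9 K.
Isobaric step: V₃/V₂ = T₃/T₂ = 417/755.9.
V₃/V₁ = (V₂/V₁)(V₃/V₂) = 0.4115 × (417/755.9) = 0.227.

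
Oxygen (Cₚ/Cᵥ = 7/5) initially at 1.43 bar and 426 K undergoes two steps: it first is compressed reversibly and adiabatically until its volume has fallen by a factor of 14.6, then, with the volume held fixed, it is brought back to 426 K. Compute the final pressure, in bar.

P₃ ≈ 20.9 bar

Adiabatic step (PV^γ = const): P₂ = 1.43×14.6^(7/5) = 61.01 bar; T₂ = 426×14.6^(2/5) = 1245 K.
Isochoric: P₃ = P₂(T₃/T₂) = 61.01 × (426/1245) = 20.88 bar.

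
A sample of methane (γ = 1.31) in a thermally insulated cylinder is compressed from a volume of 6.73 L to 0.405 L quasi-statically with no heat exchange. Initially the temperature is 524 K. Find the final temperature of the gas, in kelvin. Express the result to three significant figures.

T₂ ≈ 1250 K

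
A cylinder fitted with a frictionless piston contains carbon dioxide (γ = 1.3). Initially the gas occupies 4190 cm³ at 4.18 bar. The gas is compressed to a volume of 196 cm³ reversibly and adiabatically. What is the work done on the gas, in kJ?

P₂ = P₁(V₁/V₂)^γ = 4.18×(4190/196)^(1.3) = 223.9 bar.
For a reversible adiabat, W_by_gas = (P₁V₁ − P₂V₂)/(γ−1).
W_by = (418000×0.00419 − 2.239×10^7×0.000196) / (0.3) = -8792 J.
W_on_gas = −W_by = 8792 J.

W ≈ 8.79 kJ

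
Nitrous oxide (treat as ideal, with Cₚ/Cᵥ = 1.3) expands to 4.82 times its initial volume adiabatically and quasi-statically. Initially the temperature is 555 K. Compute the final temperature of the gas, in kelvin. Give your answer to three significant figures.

T₂ ≈ 346 K

Adiabatic: T₁V₁^(γ−1) = T₂V₂^(γ−1) ⇒ T₂ = T₁ (V₁/V₂)^(γ−1).
T₂ = 555 × (1/4.82)^(0.3) = 346.2 K.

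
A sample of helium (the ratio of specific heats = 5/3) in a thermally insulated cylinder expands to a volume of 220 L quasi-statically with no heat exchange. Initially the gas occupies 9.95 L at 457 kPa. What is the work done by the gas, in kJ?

W ≈ 5.95 kJ

P₂ = P₁(V₁/V₂)^γ = 457×(9.95/220)^(5/3) = 2.624 kPa.
For a reversible adiabat, W_by_gas = (P₁V₁ − P₂V₂)/(γ−1).
W_by = (457000×0.00995 − 2624×0.22) / (2/3) = 5955 J.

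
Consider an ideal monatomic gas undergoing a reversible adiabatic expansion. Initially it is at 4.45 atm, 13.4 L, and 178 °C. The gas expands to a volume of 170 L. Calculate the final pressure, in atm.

P₂ ≈ 0.0645 atm

Adiabatic: P₁V₁^γ = P₂V₂^γ ⇒ P₂ = P₁ (V₁/V₂)^γ.
γ = 5/3 for a monatomic ideal gas.
P₂ = 4.45 × (13.4/170)^(5/3) = 0.06448 atm.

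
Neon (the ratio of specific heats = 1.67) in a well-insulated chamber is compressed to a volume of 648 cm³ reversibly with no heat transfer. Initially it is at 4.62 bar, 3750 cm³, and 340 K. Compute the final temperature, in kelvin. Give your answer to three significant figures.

T₂ ≈ 1100 K

Adiabatic: T₁V₁^(γ−1) = T₂V₂^(γ−1) ⇒ T₂ = T₁ (V₁/V₂)^(γ−1).
T₂ = 340 × (3750/648)^(0.67) = 1102 K.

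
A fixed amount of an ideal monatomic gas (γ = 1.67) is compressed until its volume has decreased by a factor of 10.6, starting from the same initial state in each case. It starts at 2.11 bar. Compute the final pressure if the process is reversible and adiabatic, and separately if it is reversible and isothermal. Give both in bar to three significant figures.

adiabatic: 109 bar; isothermal: 22.4 bar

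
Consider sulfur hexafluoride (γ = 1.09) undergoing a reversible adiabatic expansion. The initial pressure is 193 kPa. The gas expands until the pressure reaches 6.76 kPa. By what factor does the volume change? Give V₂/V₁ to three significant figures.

From PV^γ = const, V₂/V₁ = (P₁/P₂)^(1/γ).
V₂/V₁ = (193/6.76)^(0.917) = 21.65.

V₂/V₁ ≈ 21.6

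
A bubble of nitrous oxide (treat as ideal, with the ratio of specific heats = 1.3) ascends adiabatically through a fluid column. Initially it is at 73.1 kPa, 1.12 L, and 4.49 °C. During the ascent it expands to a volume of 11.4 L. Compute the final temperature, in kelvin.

T₂ ≈ 138 K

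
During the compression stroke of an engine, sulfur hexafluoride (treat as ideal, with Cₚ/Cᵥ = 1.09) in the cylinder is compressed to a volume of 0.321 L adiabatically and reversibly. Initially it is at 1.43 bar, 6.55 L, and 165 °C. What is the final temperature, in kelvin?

T₂ ≈ 575 K

For a reversible adiabat TV^(γ−1) is constant, so T₂ = T₁ (V₁/V₂)^(γ−1).
T₁ = 165 °C = 438.1 K.
T₂ = 438.1 × (6.55/0.321)^(0.09) = 574.8 K.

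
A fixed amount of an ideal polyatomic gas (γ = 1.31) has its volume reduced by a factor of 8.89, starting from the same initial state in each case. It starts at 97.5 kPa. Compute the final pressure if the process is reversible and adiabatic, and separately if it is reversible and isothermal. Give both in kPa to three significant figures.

Isothermal: P₂ = P₁(V₁/V₂) = 97.5×8.89 = 866.8 kPa.
Adiabatic: P₂ = P₁(V₁/V₂)^γ = 97.5×8.89^(1.31) = 1706 kPa.

adiabatic: 1710 kPa; isothermal: 867 kPa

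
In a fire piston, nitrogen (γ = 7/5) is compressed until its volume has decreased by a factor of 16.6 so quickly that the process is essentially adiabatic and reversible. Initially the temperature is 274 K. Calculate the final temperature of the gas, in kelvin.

T₂ ≈ 843 K

For a reversible adiabat TV^(γ−1) is constant, so T₂ = T₁ (V₁/V₂)^(γ−1).
T₂ = 274 × 16.6^(2/5) = 842.9 K.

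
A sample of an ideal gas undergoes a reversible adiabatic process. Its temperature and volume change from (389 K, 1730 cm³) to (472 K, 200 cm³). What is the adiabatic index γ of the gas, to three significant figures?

TV^(γ−1) = const ⇒ γ − 1 = ln(T₂/T₁) / ln(V₁/V₂).
γ = 1 + ln(472/389) / ln(1730/200) = 1.09.

γ ≈ 1.09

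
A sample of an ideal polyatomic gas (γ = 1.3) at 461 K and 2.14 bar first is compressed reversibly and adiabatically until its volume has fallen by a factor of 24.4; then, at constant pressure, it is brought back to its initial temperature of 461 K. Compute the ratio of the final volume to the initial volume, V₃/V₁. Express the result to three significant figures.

V₃/V₁ ≈ 0.0157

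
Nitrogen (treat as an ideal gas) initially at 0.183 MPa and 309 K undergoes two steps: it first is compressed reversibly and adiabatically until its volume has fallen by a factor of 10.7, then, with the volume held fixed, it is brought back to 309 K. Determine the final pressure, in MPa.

For a diatomic ideal gas γ = 7/5.
Adiabatic step (PV^γ = const): P₂ = 0.183×10.7^(7/5) = 5.053 MPa; T₂ = 309×10.7^(2/5) = 797.5 K.
Isochoric: P₃ = P₂(T₃/T₂) = 5.053 × (309/797.5) = 1.958 MPa.

P₃ ≈ 1.96 MPa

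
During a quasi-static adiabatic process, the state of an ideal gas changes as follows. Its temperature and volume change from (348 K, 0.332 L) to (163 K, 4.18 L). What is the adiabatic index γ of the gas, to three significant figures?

γ ≈ 1.30

TV^(γ−1) = const ⇒ γ − 1 = ln(T₂/T₁) / ln(V₁/V₂).
γ = 1 + ln(163/348) / ln(0.332/4.18) = 1.299.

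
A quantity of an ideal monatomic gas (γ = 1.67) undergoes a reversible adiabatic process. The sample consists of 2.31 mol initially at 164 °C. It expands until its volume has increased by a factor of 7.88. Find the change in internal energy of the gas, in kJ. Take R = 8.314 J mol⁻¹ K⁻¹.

ΔU ≈ -9.39 kJ

Adiabatic: T₁V₁^(γ−1) = T₂V₂^(γ−1) ⇒ T₂ = T₁ (V₁/V₂)^(γ−1).
T₁ = 164 °C = 437.1 K.
T₂ = 437.1 × (1/7.88)^(0.67) = 109.6 K.
Q = 0, so ΔU = W_on_gas = nCᵥΔT with Cᵥ = R/(γ−1) = 12.41 J/(mol·K).
ΔU = 2.31 × 12.41 × (109.6 − 437.1) = -9388 J.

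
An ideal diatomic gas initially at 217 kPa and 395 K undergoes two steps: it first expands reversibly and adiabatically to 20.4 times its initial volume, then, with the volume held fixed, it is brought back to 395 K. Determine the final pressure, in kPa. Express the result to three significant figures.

P₃ ≈ 10.6 kPa

For a diatomic ideal gas γ = 7/5.
Adiabatic step (PV^γ = const): P₂ = 217×(1/20.4)^(7/5) = 3.184 kPa; T₂ = 395×(1/20.4)^(2/5) = 118.2 K.
Isochoric: P₃ = P₂(T₃/T₂) = 3.184 × (395/118.2) = 10.64 kPa.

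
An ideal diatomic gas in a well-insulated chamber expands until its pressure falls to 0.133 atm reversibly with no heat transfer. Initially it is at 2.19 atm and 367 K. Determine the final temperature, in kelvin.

T₂ ≈ 165 K

Adiabatic: T₂/T₁ = (P₂/P₁)^((γ−1)/γ).
For a diatomic ideal gas γ = 7/5, so (γ−1)/γ = 2/7.
T₂ = 367 × (0.133/2.19)^(2/7) = 164.8 K.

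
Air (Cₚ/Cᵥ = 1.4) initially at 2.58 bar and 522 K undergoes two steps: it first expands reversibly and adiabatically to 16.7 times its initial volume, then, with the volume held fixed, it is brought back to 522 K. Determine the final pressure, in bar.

P₃ ≈ 0.154 bar

Adiabatic step (PV^γ = const): P₂ = 2.58×(1/16.7)^(1.4) = 0.0501 bar; T₂ = 522×(1/16.7)^(0.4) = 169.3 K.
Isochoric: P₃ = P₂(T₃/T₂) = 0.0501 × (522/169.3) = 0.1545 bar.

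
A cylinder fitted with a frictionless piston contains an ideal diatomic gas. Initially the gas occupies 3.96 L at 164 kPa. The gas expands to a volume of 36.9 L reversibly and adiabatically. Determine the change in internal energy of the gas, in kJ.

ΔU ≈ -0.959 kJ

γ = 7/5 for a diatomic ideal gas.
P₂ = P₁(V₁/V₂)^γ = 164×(3.96/36.9)^(7/5) = 7.207 kPa.
For a reversible adiabat, W_by_gas = (P₁V₁ − P₂V₂)/(γ−1).
W_by = (164000×0.00396 − 7207×0.0369) / (2/5) = 958.7 J.
Q = 0 ⇒ ΔU = −W_by = -958.7 J.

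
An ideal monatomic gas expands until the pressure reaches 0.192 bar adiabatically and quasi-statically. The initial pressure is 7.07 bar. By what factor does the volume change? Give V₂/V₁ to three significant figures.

From PV^γ = const, V₂/V₁ = (P₁/P₂)^(1/γ).
For a monatomic ideal gas γ = 5/3.
V₂/V₁ = (7.07/0.192)^(3/5) = 8.703.

V₂/V₁ ≈ 8.70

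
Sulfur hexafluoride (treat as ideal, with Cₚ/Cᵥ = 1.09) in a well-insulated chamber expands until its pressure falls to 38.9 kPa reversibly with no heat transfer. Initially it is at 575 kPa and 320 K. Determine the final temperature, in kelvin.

Adiabatic: T₂/T₁ = (P₂/P₁)^((γ−1)/γ).
T₂ = 320 × (38.9/575)^(0.0826) = 256.2 K.

T₂ ≈ 256 K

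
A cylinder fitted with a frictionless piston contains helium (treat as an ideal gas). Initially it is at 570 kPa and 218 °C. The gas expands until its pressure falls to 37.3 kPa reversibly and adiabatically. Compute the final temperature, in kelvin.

Along an adiabat T P^((1−γ)/γ) is constant, so T₂ = T₁ (P₂/P₁)^((γ−1)/γ).
For a monatomic ideal gas γ = 5/3, so (γ−1)/γ = 2/5.
T₁ = 218 °C = 491.1 K.
T₂ = 491.1 × (37.3/570)^(2/5) = 165 K.

T₂ ≈ 165 K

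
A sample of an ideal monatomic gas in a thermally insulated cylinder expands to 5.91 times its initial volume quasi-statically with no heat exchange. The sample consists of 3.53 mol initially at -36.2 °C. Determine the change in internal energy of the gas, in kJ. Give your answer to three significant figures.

ΔU ≈ -7.24 kJ

For a reversible adiabat TV^(γ−1) is constant, so T₂ = T₁ (V₁/V₂)^(γ−1).
γ = 5/3 for a monatomic ideal gas, so γ−1 = 2/3.
T₁ = -36.2 °C = 236.9 K.
T₂ = 236.9 × (1/5.91)^(2/3) = 72.49 K.
Q = 0, so ΔU = W_on_gas = nCᵥΔT with Cᵥ = R/(γ−1) = 12.47 J/(mol·K).
ΔU = 3.53 × 12.47 × (72.49 − 236.9) = -7240 J.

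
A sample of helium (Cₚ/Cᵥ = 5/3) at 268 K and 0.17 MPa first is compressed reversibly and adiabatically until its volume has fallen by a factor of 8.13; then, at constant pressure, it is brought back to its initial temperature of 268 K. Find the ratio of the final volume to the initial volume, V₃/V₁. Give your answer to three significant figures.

V₃/V₁ ≈ 0.0304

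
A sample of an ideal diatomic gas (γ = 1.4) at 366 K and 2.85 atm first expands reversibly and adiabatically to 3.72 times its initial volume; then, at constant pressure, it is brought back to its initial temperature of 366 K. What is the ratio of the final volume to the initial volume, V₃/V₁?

V₃/V₁ ≈ 6.29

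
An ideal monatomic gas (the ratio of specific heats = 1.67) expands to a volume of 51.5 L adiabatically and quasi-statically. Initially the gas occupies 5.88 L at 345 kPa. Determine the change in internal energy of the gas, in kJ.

P₂ = P₁(V₁/V₂)^γ = 345×(5.88/51.5)^(1.67) = 9.204 kPa.
For a reversible adiabat, W_by_gas = (P₁V₁ − P₂V₂)/(γ−1).
W_by = (345000×0.00588 − 9204×0.0515) / (0.67) = 2320 J.
Q = 0 ⇒ ΔU = −W_by = -2320 J.

ΔU ≈ -2.32 kJ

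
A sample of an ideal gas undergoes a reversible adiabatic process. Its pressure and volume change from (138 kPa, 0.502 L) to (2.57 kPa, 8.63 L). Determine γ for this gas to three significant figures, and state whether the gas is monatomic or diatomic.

γ ≈ 1.40; diatomic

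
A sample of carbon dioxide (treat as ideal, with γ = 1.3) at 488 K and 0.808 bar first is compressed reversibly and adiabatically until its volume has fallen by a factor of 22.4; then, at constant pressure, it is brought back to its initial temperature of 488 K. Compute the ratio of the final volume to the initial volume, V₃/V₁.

V₃/V₁ ≈ 0.0176

Adiabatic step: V₂/V₁ = 0.04464; T₂ = T₁·22.4^(0.3) = 1240 K.
Isobaric step: V₃/V₂ = T₃/T₂ = 488/1240.
V₃/V₁ = (V₂/V₁)(V₃/V₂) = 0.04464 × (488/1240) = 0.01757.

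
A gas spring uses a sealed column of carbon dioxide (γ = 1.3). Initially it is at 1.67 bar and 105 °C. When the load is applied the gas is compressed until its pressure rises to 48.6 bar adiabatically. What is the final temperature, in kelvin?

Adiabatic: T₂/T₁ = (P₂/P₁)^((γ−1)/γ).
T₁ = 105 °C = 378.1 K.
T₂ = 378.1 × (48.6/1.67)^(0.231) = 823.2 K.

T₂ ≈ 823 K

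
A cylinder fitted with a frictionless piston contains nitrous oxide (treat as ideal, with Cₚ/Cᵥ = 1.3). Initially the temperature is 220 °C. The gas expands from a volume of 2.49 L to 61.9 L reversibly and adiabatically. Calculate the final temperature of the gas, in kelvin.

T₂ ≈ 188 K

Adiabatic: T₁V₁^(γ−1) = T₂V₂^(γ−1) ⇒ T₂ = T₁ (V₁/V₂)^(γ−1).
T₁ = 220 °C = 493.1 K.
T₂ = 493.1 × (2.49/61.9)^(0.3) = 188.1 K.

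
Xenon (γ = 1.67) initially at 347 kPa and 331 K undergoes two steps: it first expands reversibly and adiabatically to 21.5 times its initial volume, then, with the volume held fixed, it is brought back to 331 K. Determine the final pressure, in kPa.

P₃ ≈ 16.1 kPa

Adiabatic step (PV^γ = const): P₂ = 347×(1/21.5)^(1.67) = 2.066 kPa; T₂ = 331×(1/21.5)^(0.67) = 42.37 K.
Isochoric: P₃ = P₂(T₃/T₂) = 2.066 × (331/42.37) = 16.14 kPa.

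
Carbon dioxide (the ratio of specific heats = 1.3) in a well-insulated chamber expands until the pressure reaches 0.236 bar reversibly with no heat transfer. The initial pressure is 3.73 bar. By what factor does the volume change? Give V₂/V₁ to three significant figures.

V₂/V₁ ≈ 8.36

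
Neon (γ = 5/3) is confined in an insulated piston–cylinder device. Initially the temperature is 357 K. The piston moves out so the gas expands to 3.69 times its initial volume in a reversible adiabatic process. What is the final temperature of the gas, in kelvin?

For a reversible adiabat TV^(γ−1) is constant, so T₂ = T₁ (V₁/V₂)^(γ−1).
T₂ = 357 × (1/3.69)^(2/3) = 149.5 K.

T₂ ≈ 150 K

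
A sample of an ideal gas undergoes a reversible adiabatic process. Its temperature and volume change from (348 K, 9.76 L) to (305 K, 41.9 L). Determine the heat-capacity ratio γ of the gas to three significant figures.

γ ≈ 1.09

TV^(γ−1) = const ⇒ γ − 1 = ln(T₂/T₁) / ln(V₁/V₂).
γ = 1 + ln(305/348) / ln(9.76/41.9) = 1.091.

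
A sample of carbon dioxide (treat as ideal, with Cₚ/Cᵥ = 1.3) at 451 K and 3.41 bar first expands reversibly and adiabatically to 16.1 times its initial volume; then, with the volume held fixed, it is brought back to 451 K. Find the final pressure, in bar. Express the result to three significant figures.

P₃ ≈ 0.212 bar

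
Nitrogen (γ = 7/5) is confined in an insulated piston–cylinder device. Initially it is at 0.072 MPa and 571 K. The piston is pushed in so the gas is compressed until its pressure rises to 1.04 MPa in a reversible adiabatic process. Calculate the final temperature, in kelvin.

Along an adiabat T P^((1−γ)/γ) is constant, so T₂ = T₁ (P₂/P₁)^((γ−1)/γ).
T₂ = 571 × (1.04/0.072)^(2/7) = 1225 K.

T₂ ≈ 1220 K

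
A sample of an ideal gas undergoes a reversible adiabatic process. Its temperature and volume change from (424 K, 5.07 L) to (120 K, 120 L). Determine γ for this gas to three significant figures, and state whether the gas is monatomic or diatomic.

γ ≈ 1.40; diatomic

TV^(γ−1) = const ⇒ γ − 1 = ln(T₂/T₁) / ln(V₁/V₂).
γ = 1 + ln(120/424) / ln(5.07/120) = 1.399.
γ ≈ 1.40 is close to 7/5, so the gas is diatomic.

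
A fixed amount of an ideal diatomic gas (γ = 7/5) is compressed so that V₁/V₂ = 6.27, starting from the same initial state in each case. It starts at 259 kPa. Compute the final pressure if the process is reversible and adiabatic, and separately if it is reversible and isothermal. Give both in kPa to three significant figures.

adiabatic: 3380 kPa; isothermal: 1620 kPa

Isothermal: P₂ = P₁(V₁/V₂) = 259×6.27 = 1624 kPa.
Adiabatic: P₂ = P₁(V₁/V₂)^γ = 259×6.27^(7/5) = 3384 kPa.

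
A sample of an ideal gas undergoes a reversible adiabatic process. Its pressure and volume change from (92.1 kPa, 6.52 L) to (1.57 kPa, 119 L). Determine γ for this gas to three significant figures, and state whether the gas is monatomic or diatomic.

γ ≈ 1.40; diatomic

PV^γ = const ⇒ γ = ln(P₂/P₁) / ln(V₁/V₂).
γ = ln(1.57/92.1) / ln(6.52/119) = 1.402.
γ ≈ 1.40 is close to 7/5, so the gas is diatomic.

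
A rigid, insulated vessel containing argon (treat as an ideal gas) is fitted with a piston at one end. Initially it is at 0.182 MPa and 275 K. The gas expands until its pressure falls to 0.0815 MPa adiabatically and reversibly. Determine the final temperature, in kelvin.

T₂ ≈ 199 K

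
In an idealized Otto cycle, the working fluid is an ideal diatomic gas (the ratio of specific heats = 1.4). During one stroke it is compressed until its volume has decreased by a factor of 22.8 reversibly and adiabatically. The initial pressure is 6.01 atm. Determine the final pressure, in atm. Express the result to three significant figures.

P₂ ≈ 479 atm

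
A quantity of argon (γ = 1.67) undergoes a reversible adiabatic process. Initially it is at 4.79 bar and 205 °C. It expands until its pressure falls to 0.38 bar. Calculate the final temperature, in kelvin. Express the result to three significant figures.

Adiabatic: T₂/T₁ = (P₂/P₁)^((γ−1)/γ).
T₁ = 205 °C = 478.1 K.
T₂ = 478.1 × (0.38/4.79)^(0.401) = 173 K.

T₂ ≈ 173 K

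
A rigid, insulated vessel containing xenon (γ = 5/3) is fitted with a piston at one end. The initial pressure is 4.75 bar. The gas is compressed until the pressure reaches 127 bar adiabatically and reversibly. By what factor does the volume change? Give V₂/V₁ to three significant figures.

From PV^γ = const, V₂/V₁ = (P₁/P₂)^(1/γ).
V₂/V₁ = (4.75/127)^(3/5) = 0.1392.

V₂/V₁ ≈ 0.139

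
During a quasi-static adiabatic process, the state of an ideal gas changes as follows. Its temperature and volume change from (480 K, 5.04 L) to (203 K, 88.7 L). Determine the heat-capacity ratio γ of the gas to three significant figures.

TV^(γ−1) = const ⇒ γ − 1 = ln(T₂/T₁) / ln(V₁/V₂).
γ = 1 + ln(203/480) / ln(5.04/88.7) = 1.3.

γ ≈ 1.30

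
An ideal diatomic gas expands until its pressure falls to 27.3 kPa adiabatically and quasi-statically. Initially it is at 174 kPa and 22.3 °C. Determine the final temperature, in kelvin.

T₂ ≈ 174 K

Adiabatic: T₂/T₁ = (P₂/P₁)^((γ−1)/γ).
For a diatomic ideal gas γ = 7/5, so (γ−1)/γ = 2/7.
T₁ = 22.3 °C = 295.4 K.
T₂ = 295.4 × (27.3/174)^(2/7) = 174 K.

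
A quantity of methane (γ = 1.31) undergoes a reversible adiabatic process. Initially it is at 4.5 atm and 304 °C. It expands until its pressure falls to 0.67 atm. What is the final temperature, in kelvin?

T₂ ≈ 368 K

Along an adiabat T P^((1−γ)/γ) is constant, so T₂ = T₁ (P₂/P₁)^((γ−1)/γ).
T₁ = 304 °C = 577.1 K.
T₂ = 577.1 × (0.67/4.5)^(0.237) = 367.8 K.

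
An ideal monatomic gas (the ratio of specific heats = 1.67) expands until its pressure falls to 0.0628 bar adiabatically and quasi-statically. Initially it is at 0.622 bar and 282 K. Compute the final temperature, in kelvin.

Along an adiabat T P^((1−γ)/γ) is constant, so T₂ = T₁ (P₂/P₁)^((γ−1)/γ).
T₂ = 282 × (0.0628/0.622)^(0.401) = 112.4 K.

T₂ ≈ 112 K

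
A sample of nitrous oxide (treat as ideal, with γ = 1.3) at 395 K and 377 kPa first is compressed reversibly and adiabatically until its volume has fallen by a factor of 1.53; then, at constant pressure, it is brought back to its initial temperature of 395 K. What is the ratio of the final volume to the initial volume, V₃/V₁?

Adiabatic step: V₂/V₁ = 0.6536; T₂ = T₁·1.53^(0.3) = 448.8 K.
Isobaric step: V₃/V₂ = T₃/T₂ = 395/448.8.
V₃/V₁ = (V₂/V₁)(V₃/V₂) = 0.6536 × (395/448.8) = 0.5753.

V₃/V₁ ≈ 0.575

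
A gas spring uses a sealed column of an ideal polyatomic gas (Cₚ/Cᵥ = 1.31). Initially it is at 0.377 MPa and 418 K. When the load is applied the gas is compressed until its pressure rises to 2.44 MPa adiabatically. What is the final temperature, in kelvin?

T₂ ≈ 650 K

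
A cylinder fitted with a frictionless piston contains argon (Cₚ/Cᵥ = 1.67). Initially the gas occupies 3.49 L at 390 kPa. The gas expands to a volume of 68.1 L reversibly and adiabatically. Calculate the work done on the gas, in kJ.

P₂ = P₁(V₁/V₂)^γ = 390×(3.49/68.1)^(1.67) = 2.73 kPa.
For a reversible adiabat, W_by_gas = (P₁V₁ − P₂V₂)/(γ−1).
W_by = (390000×0.00349 − 2730×0.0681) / (0.67) = 1754 J.
W_on_gas = −W_by = -1754 J.

W ≈ -1.75 kJ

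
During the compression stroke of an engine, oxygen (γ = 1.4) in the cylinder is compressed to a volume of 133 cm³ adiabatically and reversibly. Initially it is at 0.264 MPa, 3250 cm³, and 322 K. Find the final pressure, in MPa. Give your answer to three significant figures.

Adiabatic: P₁V₁^γ = P₂V₂^γ ⇒ P₂ = P₁ (V₁/V₂)^γ.
P₂ = 0.264 × (3250/133)^(1.4) = 23.17 MPa.

P₂ ≈ 23.2 MPa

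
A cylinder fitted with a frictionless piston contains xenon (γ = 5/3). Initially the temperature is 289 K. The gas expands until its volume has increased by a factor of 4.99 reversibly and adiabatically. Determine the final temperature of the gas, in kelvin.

T₂ ≈ 99.0 K

Adiabatic: T₁V₁^(γ−1) = T₂V₂^(γ−1) ⇒ T₂ = T₁ (V₁/V₂)^(γ−1).
T₂ = 289 × (1/4.99)^(2/3) = 98.97 K.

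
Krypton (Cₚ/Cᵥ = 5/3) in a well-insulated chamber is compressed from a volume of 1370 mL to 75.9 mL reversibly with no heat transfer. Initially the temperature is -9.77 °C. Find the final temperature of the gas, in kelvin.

T₂ ≈ 1810 K

For a reversible adiabat TV^(γ−1) is constant, so T₂ = T₁ (V₁/V₂)^(γ−1).
T₁ = -9.77 °C = 263.4 K.
T₂ = 263.4 × (1370/75.9)^(2/3) = 1812 K.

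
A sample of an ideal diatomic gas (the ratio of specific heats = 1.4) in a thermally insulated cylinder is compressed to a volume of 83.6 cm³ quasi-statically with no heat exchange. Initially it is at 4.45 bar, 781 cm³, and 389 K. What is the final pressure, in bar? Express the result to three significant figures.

Adiabatic: P₁V₁^γ = P₂V₂^γ ⇒ P₂ = P₁ (V₁/V₂)^γ.
P₂ = 4.45 × (781/83.6)^(1.4) = 101.6 bar.

P₂ ≈ 102 bar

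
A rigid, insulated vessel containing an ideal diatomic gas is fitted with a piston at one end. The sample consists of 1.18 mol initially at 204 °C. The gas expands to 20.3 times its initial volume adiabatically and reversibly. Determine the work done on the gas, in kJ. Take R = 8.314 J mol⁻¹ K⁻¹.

W ≈ -8.19 kJ

For a reversible adiabat TV^(γ−1) is constant, so T₂ = T₁ (V₁/V₂)^(γ−1).
γ = 7/5 for a diatomic ideal gas, so γ−1 = 2/5.
T₁ = 204 °C = 477.1 K.
T₂ = 477.1 × (1/20.3)^(2/5) = 143.1 K.
Q = 0, so ΔU = W_on_gas = nCᵥΔT with Cᵥ = R/(γ−1) = 20.79 J/(mol·K).
ΔU = 1.18 × 20.79 × (143.1 − 477.1) = -8193 J.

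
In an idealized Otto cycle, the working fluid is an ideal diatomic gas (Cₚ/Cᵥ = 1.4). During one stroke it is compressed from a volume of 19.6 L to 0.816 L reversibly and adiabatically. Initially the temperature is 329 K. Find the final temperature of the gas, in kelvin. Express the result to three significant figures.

For a reversible adiabat TV^(γ−1) is constant, so T₂ = T₁ (V₁/V₂)^(γ−1).
T₂ = 329 × (19.6/0.816)^(0.4) = 1173 K.

T₂ ≈ 1170 K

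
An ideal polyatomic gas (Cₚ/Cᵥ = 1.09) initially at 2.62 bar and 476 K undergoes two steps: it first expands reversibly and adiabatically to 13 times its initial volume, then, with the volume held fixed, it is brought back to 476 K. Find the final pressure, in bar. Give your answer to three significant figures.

P₃ ≈ 0.202 bar

Adiabatic step (PV^γ = const): P₂ = 2.62×(1/13)^(1.09) = 0.16 bar; T₂ = 476×(1/13)^(0.09) = 377.9 K.
Isochoric: P₃ = P₂(T₃/T₂) = 0.16 × (476/377.9) = 0.2015 bar.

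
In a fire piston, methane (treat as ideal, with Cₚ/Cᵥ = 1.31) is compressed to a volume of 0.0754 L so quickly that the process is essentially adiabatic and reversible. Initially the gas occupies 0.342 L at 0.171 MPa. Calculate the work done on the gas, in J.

W ≈ 113 J

P₂ = P₁(V₁/V₂)^γ = 0.171×(0.342/0.0754)^(1.31) = 1.239 MPa.
For a reversible adiabat, W_by_gas = (P₁V₁ − P₂V₂)/(γ−1).
W_by = (171000×0.000342 − 1.239×10^6×7.54×10^-5) / (0.31) = -112.8 J.
W_on_gas = −W_by = 112.8 J.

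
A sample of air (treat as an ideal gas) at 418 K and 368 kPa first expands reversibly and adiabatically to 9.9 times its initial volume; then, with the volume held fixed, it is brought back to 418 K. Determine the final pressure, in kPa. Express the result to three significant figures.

P₃ ≈ 37.2 kPa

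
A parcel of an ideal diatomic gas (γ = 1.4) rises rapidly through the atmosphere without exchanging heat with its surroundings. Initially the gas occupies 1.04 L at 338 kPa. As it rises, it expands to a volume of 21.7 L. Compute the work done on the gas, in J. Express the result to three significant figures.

P₂ = P₁(V₁/V₂)^γ = 338×(1.04/21.7)^(1.4) = 4.805 kPa.
For a reversible adiabat, W_by_gas = (P₁V₁ − P₂V₂)/(γ−1).
W_by = (338000×0.00104 − 4805×0.0217) / (0.4) = 618.1 J.
W_on_gas = −W_by = -618.1 J.

W ≈ -618 J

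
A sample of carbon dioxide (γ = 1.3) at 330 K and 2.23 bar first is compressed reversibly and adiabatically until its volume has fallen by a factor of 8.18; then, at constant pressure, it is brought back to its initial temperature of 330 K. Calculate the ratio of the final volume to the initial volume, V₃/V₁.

Adiabatic step: V₂/V₁ = 0.1222; T₂ = T₁·8.18^(0.3) = 619.9 K.
Isobaric step: V₃/V₂ = T₃/T₂ = 330/619.9.
V₃/V₁ = (V₂/V₁)(V₃/V₂) = 0.1222 × (330/619.9) = 0.06508.

V₃/V₁ ≈ 0.0651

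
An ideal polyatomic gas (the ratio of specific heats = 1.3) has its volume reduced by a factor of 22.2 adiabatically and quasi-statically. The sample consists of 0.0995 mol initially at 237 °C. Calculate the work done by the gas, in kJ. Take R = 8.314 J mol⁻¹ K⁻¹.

W ≈ -2.16 kJ

Adiabatic: T₁V₁^(γ−1) = T₂V₂^(γ−1) ⇒ T₂ = T₁ (V₁/V₂)^(γ−1).
T₁ = 237 °C = 510.1 K.
T₂ = 510.1 × 22.2^(0.3) = 1293 K.
Q = 0, so ΔU = W_on_gas = nCᵥΔT with Cᵥ = R/(γ−1) = 27.71 J/(mol·K).
ΔU = 0.0995 × 27.71 × (1293 − 510.1) = 2159 J.
Work done by the gas = −ΔU = -2159 J.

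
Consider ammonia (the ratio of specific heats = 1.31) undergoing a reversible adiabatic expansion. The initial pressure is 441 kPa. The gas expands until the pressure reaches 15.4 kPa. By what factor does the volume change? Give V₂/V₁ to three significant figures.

V₂/V₁ ≈ 12.9

From PV^γ = const, V₂/V₁ = (P₁/P₂)^(1/γ).
V₂/V₁ = (441/15.4)^(0.763) = 12.95.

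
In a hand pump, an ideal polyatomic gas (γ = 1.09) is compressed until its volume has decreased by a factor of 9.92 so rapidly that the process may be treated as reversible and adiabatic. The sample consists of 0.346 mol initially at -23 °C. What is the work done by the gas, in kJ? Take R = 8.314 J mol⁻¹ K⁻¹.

For a reversible adiabat TV^(γ−1) is constant, so T₂ = T₁ (V₁/V₂)^(γ−1).
T₁ = -23 °C = 250.1 K.
T₂ = 250.1 × 9.92^(0.09) = 307.5 K.
Q = 0, so ΔU = W_on_gas = nCᵥΔT with Cᵥ = R/(γ−1) = 92.38 J/(mol·K).
ΔU = 0.346 × 92.38 × (307.5 − 250.1) = 1834 J.
Work done by the gas = −ΔU = -1834 J.

W ≈ -1.83 kJ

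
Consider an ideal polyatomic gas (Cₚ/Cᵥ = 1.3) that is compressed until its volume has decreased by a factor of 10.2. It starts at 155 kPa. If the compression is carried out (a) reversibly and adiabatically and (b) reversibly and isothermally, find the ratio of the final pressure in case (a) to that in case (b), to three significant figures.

P_adiabatic / P_isothermal ≈ 2.01

Isothermal: P_b = P₁(V₁/V₂) = 155×10.2.
Adiabatic: P_a = P₁(V₁/V₂)^γ = 155×10.2^(1.3).
P_a/P_b = (V₁/V₂)^(γ−1) = 10.2^(0.3) = 2.007.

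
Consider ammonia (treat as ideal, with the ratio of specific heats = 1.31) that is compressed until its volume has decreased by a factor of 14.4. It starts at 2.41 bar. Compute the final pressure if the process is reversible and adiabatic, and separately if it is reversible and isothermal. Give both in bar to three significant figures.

adiabatic: 79.3 bar; isothermal: 34.7 bar

Isothermal: P₂ = P₁(V₁/V₂) = 2.41×14.4 = 34.7 bar.
Adiabatic: P₂ = P₁(V₁/V₂)^γ = 2.41×14.4^(1.31) = 79.34 bar.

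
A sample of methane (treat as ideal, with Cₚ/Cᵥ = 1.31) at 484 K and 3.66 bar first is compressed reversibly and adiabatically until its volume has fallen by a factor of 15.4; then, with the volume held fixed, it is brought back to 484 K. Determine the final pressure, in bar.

Adiabatic step (PV^γ = const): P₂ = 3.66×15.4^(1.31) = 131.6 bar; T₂ = 484×15.4^(0.31) = 1130 K.
Isochoric: P₃ = P₂(T₃/T₂) = 131.6 × (484/1130) = 56.36 bar.

P₃ ≈ 56.4 bar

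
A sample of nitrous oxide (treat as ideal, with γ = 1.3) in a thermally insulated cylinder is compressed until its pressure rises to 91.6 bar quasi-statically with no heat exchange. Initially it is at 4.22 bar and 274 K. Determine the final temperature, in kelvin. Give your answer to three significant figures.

T₂ ≈ 557 K

Adiabatic: T₂/T₁ = (P₂/P₁)^((γ−1)/γ).
T₂ = 274 × (91.6/4.22)^(0.231) = 557.4 K.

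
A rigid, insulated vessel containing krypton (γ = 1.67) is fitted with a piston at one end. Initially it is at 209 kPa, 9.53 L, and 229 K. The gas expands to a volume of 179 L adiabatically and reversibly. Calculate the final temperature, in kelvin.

T₂ ≈ 32.1 K

Adiabatic: T₁V₁^(γ−1) = T₂V₂^(γ−1) ⇒ T₂ = T₁ (V₁/V₂)^(γ−1).
T₂ = 229 × (9.53/179)^(0.67) = 32.09 K.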